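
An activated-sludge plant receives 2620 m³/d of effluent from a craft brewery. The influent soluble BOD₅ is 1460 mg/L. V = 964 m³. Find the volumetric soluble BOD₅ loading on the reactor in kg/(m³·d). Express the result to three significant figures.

L_v ≈ 3.97 kg soluble BOD₅/(m³·d)

L_v = Q S₀ / V = 2620 × 1460 × 10⁻³ / 964.0 = 3.968 kg/(m³·d).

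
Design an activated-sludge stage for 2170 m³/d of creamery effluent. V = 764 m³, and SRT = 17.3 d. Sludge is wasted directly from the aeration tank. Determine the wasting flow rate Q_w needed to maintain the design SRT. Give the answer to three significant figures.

Q_w ≈ 44.2 m³/d

With mixed-liquor wasting, θ_c = V/Q_w, so Q_w = V/θ_c = 764.0/17.3 = 44.16 m³/d.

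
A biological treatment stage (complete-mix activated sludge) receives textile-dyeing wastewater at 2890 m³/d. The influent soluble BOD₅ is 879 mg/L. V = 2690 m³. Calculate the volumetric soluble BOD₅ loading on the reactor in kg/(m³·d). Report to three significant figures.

Volumetric loading L_v = Q·S₀ / V = 2890 × 879 g/m³ / 2690 m³ = 944.4 g/(m³·d) = 0.9444 kg soluble BOD₅/(m³·d).

L_v ≈ 0.944 kg soluble BOD₅/(m³·d)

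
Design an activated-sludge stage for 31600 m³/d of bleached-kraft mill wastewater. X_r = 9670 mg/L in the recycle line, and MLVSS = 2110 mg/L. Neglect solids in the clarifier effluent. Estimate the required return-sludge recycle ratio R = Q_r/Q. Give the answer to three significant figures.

R ≈ 0.279

Solids balance on the clarifier gives (1+R)X = R·X_r, so R = X/(X_r − X) = 2110 / (9670 − 2110) = 0.2791.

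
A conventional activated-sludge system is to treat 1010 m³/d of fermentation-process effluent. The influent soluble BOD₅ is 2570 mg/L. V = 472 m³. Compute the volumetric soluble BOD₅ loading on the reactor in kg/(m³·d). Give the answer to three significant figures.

L_v ≈ 5.50 kg soluble BOD₅/(m³·d)

Volumetric loading L_v = Q·S₀ / V = 1010 × 2570 g/m³ / 472.0 m³ = 5499 g/(m³·d) = 5.499 kg soluble BOD₅/(m³·d).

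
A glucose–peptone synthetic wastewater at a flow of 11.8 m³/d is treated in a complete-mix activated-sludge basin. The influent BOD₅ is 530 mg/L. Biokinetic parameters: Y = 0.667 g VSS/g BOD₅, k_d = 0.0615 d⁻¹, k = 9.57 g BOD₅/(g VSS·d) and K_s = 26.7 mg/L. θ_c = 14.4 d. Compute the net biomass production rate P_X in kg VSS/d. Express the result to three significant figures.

P_X ≈ 2.21 kg VSS/d

From the Monod/SRT balance for a CMAS, S = K_s·(1+k_d θ_c)/[θ_c·(Y k − k_d) − 1] = 26.7 × (1 + 0.0615 × 14.4) / [14.4 × (0.667 × 9.57 − 0.0615) − 1] = 50.35 / 90.03 = 0.5592 mg/L.
Observed yield with endogenous decay: Y_obs = Y / (1 + k_d·θ_c) = 0.667 / (1 + 0.0615 × 14.4) = 0.667 / 1.886 = 0.3537 g VSS/g BOD₅.
Mass of BOD₅ removed per day: Q(S₀ − S) = 11.8 × 529.4 g/m³ = 6.247 kg/d.
P_X = Y_obs · Q(S₀ − S) = 0.3537 × 6.247 = 2.210 kg VSS/d.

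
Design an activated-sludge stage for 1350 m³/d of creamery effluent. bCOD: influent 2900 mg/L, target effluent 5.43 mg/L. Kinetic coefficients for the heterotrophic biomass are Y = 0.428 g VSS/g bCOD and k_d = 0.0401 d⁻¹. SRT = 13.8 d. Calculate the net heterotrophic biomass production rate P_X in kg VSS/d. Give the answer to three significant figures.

P_X ≈ 1080 kg VSS/d

Correct the yield for decay: Y_obs = Y/(1 + k_d θ_c) = 0.428 / (1 + 0.0401 × 13.8) = 0.428 / 1.553 = 0.2755.
Substrate removed = Q·(S₀ − S) = 1350 m³/d × (2900 − 5.43) g/m³ = 3.91×10^6 g/d = 3908 kg/d.
P_X = Y_obs · Q(S₀ − S) = 0.2755 × 3908 = 1077 kg VSS/d.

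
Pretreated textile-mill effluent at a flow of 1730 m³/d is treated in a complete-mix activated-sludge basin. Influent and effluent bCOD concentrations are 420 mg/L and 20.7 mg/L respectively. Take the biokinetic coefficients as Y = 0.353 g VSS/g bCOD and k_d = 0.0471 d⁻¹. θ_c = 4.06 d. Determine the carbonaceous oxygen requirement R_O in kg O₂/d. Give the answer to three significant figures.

R_O ≈ 400 kg O₂/d

Correct the yield for decay: Y_obs = Y/(1 + k_d θ_c) = 0.353 / (1 + 0.0471 × 4.06) = 0.353 / 1.191 = 0.2963.
Mass of bCOD removed per day: Q(S₀ − S) = 1730 × 399.3 g/m³ = 690.8 kg/d.
Biomass synthesised: P_X = Y_obs × 690.8 = 204.7 kg VSS/d.
R_O = Q·ΔS − 1.42 P_X = 690.8 − 290.7 = 400.1 kg O₂/d.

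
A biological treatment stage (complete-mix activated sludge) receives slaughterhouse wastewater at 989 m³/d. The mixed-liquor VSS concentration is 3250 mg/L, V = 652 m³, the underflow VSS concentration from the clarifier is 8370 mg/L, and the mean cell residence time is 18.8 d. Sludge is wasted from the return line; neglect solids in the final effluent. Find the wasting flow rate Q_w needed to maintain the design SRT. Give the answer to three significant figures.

Q_w = (V·X)/(θ_c X_r) = 652.0 × 3250 / (18.8 × 8370) = 13.47 m³/d.

Q_w ≈ 13.5 m³/d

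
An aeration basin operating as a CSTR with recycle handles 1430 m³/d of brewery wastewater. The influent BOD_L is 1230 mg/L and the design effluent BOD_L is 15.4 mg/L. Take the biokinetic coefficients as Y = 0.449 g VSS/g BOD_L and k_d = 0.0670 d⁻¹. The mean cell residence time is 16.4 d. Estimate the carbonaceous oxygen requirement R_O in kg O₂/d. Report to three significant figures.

R_O ≈ 1210 kg O₂/d

Y_obs = Y / (1 + k_d θ_c) = 0.449 / (1 + 0.0670 × 16.4) = 0.449 / 2.099 = 0.2139.
Mass of BOD_L removed per day: Q(S₀ − S) = 1430 × 1215 g/m³ = 1737 kg/d.
Biomass synthesised: P_X = Y_obs × 1737 = 371.6 kg VSS/d.
R_O = Q·ΔS − 1.42 P_X = 1737 − 527.6 = 1209 kg O₂/d.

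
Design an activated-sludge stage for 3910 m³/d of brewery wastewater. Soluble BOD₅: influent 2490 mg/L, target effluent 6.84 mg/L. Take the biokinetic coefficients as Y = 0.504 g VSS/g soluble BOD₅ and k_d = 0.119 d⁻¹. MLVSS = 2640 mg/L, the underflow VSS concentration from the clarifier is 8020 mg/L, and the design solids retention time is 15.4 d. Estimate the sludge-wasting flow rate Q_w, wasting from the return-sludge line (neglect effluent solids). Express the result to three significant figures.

Q_w ≈ 215 m³/d

Rearranging the biomass balance for a CMAS with decay, V = Y·Q·ΔS·θ_c / [X·(1+k_d θ_c)] = 0.504 × 3910 × (2490 − 6.84) × 15.4 / [2640 × (1 + 0.119 × 15.4)] = 7.54×10^7 / 7478 = 10077 m³.
Wasting from the return line (neglecting effluent solids): Q_w = V·X / (θ_c·X_r) = 10077 × 2640 / (15.4 × 8020) = 215.4 m³/d.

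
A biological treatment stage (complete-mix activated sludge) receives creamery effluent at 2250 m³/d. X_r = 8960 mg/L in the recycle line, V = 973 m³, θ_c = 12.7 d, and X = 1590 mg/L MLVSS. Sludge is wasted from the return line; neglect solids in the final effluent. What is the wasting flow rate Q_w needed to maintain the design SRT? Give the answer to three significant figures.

Wasting from the return line (neglecting effluent solids): Q_w = V·X / (θ_c·X_r) = 973.0 × 1590 / (12.7 × 8960) = 13.60 m³/d.

Q_w ≈ 13.6 m³/d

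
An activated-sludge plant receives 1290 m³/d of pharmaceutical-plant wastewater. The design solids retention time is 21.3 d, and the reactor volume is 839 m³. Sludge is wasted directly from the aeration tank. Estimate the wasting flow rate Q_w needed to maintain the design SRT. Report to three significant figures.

Q_w ≈ 39.4 m³/d

Wasting from the aeration tank: Q_w = V / θ_c = 839.0 / 21.3 = 39.39 m³/d.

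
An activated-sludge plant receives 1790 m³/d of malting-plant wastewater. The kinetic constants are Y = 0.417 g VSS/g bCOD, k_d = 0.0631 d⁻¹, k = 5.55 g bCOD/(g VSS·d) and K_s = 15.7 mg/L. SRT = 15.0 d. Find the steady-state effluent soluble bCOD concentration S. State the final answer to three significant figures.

S ≈ 0.933 mg/L

For a completely mixed reactor with recycle the Lawrence–McCarty relation gives S = K_s·(1 + k_d·θ_c) / [θ_c·(Y·k − k_d) − 1] = 15.7 × (1 + 0.0631 × 15.0) / [15.0 × (0.417 × 5.55 − 0.0631) − 1] = 30.56 / 32.77 = 0.9326 mg/L.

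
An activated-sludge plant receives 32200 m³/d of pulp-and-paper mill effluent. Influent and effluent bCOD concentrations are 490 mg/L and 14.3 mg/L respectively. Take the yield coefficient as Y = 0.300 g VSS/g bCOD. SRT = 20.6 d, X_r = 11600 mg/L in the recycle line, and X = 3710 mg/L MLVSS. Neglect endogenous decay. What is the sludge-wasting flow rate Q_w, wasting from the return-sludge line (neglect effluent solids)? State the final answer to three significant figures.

Q_w ≈ 396 m³/d

With k_d = 0 the design equation reduces to V = Y Q (S₀−S) θ_c / X = 0.300 × 32200 × (490 − 14.3) × 20.6 / 3710 = 25515 m³.
Wasting from the return line (neglecting effluent solids): Q_w = V·X / (θ_c·X_r) = 25515 × 3710 / (20.6 × 11600) = 396.1 m³/d.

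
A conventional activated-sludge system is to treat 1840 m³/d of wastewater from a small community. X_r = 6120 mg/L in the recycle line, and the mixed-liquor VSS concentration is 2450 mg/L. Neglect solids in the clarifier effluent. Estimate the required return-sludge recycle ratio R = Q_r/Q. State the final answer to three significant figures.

R ≈ 0.668

Mass balance around the secondary clarifier (neglecting effluent solids): R = X / (X_r − X) = 2450 / (6120 − 2450) = 0.6676.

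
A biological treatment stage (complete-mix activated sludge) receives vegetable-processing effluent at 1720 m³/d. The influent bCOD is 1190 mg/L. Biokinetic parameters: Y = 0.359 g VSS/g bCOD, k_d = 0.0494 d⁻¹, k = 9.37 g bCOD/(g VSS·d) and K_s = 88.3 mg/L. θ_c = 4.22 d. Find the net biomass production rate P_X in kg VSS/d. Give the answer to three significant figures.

P_X ≈ 604 kg VSS/d

From the Monod/SRT balance for a CMAS, S = K_s·(1+k_d θ_c)/[θ_c·(Y k − k_d) − 1] = 88.3 × (1 + 0.0494 × 4.22) / [4.22 × (0.359 × 9.37 − 0.0494) − 1] = 106.7 / 12.99 = 8.217 mg/L.
Correct the yield for decay: Y_obs = Y/(1 + k_d θ_c) = 0.359 / (1 + 0.0494 × 4.22) = 0.359 / 1.208 = 0.2971.
Q·(S₀ − S) = 1720 × (1190 − 8.22) × 10⁻³ = 2033 kg/d removed.
Net biomass production P_X = Y_obs × Q·(S₀ − S) = 0.2971 × 2033 = 603.8 kg VSS/d.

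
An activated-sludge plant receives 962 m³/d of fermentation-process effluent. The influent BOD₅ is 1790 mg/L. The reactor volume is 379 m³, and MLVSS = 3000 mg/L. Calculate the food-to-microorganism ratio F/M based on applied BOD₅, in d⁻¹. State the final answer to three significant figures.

F/M ≈ 1.51 d⁻¹

F/M = Q·S₀ / (V·X) = 962 × 1790 / (379.0 × 3000) = 1.514 g BOD₅·(g VSS·d)⁻¹.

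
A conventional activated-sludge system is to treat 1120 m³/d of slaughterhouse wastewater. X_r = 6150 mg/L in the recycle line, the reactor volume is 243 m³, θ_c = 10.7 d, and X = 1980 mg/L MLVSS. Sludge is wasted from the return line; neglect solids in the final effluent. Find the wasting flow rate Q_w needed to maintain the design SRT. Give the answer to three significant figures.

θ_c = V·X/(Q_w·X_r) when wasting from the recycle, so Q_w = V·X/(θ_c·X_r) = 243.0 × 1980 / (10.7 × 6150) = 7.312 m³/d.

Q_w ≈ 7.31 m³/d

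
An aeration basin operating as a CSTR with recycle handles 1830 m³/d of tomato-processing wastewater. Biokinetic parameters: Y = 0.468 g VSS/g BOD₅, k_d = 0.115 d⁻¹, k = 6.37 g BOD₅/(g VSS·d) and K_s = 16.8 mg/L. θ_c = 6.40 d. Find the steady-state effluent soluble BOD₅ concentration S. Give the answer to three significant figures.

S ≈ 1.68 mg/L

For a completely mixed reactor with recycle the Lawrence–McCarty relation gives S = K_s·(1 + k_d·θ_c) / [θ_c·(Y·k − k_d) − 1] = 16.8 × (1 + 0.115 × 6.40) / [6.40 × (0.468 × 6.37 − 0.115) − 1] = 29.16 / 17.34 = 1.682 mg/L.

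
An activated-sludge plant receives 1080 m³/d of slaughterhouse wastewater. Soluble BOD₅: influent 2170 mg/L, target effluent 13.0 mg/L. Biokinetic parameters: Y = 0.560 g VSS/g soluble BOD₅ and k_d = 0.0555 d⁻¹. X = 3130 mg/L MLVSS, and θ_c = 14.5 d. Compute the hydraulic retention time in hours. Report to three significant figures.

τ ≈ 74.4 h

Steady-state biomass mass balance: V·X·(1 + k_d·θ_c) = Y·Q·(S₀ − S)·θ_c, so V = 0.560 × 1080 × (2170 − 13.0) × 14.5 / [3130 × (1 + 0.0555 × 14.5)] = 1.89×10^7 / 5649 = 3349 m³.
τ = V/Q = 3349/1080 = 3.101 d, or 74.41 h.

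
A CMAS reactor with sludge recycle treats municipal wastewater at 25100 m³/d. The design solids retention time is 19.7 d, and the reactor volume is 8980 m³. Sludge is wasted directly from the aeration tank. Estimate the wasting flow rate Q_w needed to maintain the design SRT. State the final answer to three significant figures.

Q_w ≈ 456 m³/d

With mixed-liquor wasting, θ_c = V/Q_w, so Q_w = V/θ_c = 8980/19.7 = 455.8 m³/d.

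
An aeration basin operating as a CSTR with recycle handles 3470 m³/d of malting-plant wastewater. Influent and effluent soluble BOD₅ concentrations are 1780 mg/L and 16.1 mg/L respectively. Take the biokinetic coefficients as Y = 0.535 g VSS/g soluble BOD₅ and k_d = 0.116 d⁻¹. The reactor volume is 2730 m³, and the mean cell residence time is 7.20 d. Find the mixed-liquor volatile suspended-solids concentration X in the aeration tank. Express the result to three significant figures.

X ≈ 4710 mg/L

Solving the biomass balance for X: X = Y Q (S₀−S) θ_c / [V (1+k_d θ_c)] = 0.535 × 3470 × (1780 − 16.1) × 7.20 / [2730 × (1 + 0.116 × 7.20)] = 4706 mg/L.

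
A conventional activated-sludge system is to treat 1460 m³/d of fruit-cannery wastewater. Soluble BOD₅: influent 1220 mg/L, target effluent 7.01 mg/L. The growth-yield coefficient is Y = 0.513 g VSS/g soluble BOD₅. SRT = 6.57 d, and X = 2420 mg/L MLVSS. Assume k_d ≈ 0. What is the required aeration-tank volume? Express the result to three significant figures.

V·X = Y·Q·ΔS·θ_c gives V = 0.513 × 1460 × (1220 − 7.01) × 6.57 / 2420 = 2466 m³.

V ≈ 2470 m³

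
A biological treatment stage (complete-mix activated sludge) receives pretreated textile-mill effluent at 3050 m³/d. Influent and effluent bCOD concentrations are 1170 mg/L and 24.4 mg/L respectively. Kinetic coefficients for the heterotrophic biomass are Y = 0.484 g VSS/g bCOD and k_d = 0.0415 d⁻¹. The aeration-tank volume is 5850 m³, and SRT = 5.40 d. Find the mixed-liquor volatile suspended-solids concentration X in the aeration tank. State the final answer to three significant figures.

X ≈ 1280 mg/L

X = Y·Q·ΔS·θ_c / [V·(1 + k_d θ_c)] = 0.484 × 3050 × (1170 − 24.4) × 5.40 / [5850 × (1 + 0.0415 × 5.40)] = 1275 mg/L.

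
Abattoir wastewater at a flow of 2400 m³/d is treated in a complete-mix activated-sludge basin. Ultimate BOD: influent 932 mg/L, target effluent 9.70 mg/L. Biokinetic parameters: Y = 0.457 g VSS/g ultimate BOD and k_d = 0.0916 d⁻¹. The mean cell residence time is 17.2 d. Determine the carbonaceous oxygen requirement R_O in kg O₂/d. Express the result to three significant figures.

Correct the yield for decay: Y_obs = Y/(1 + k_d θ_c) = 0.457 / (1 + 0.0916 × 17.2) = 0.457 / 2.576 = 0.1774.
Q·(S₀ − S) = 2400 × (932 − 9.70) × 10⁻³ = 2214 kg/d removed.
Biomass synthesised: P_X = Y_obs × 2214 = 392.8 kg VSS/d.
Carbonaceous O₂ demand = substrate oxidised − cell-mass equivalent = 2214 − 1.42 × 392.8 = 1656 kg O₂/d.

R_O ≈ 1660 kg O₂/d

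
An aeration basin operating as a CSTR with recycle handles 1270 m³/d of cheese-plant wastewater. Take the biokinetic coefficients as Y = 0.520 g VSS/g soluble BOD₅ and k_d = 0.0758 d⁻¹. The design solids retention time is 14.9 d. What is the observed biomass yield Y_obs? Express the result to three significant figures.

The observed yield is Y_obs = Y/(1 + k_d·θ_c) = 0.520 / (1 + 0.0758 × 14.9) = 0.520 / 2.129 = 0.2442 g VSS per g soluble BOD₅ removed.

Y_obs ≈ 0.244 g VSS/g soluble BOD₅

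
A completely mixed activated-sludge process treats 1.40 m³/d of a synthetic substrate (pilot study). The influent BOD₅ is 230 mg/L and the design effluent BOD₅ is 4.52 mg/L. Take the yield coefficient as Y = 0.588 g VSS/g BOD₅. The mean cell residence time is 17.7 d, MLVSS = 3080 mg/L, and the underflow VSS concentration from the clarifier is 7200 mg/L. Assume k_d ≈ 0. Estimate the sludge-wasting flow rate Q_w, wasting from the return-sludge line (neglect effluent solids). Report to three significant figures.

Q_w ≈ 0.0258 m³/d

Biomass mass balance (decay neglected): V·X = Y·Q·(S₀ − S)·θ_c, so V = 0.588 × 1.40 × (230 − 4.52) × 17.7 / 3080 = 1.067 m³.
Q_w = (V·X)/(θ_c X_r) = 1.067 × 3080 / (17.7 × 7200) = 0.02578 m³/d.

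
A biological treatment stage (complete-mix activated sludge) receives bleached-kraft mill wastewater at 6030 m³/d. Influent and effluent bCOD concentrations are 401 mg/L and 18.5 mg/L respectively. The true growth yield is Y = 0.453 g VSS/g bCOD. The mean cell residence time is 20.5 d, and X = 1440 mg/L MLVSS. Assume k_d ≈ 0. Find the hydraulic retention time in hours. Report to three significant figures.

With k_d = 0 the design equation reduces to V = Y Q (S₀−S) θ_c / X = 0.453 × 6030 × (401 − 18.5) × 20.5 / 1440 = 14874 m³.
Hydraulic retention time τ = V/Q = 14874 / 6030 = 2.467 d = 59.20 h.

τ ≈ 59.2 h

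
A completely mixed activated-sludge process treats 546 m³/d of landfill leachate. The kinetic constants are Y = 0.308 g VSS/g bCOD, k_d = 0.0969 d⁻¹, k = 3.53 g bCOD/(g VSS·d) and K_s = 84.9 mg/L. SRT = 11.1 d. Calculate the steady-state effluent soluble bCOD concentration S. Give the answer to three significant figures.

S ≈ 17.6 mg/L

From the Monod/SRT balance for a CMAS, S = K_s·(1+k_d θ_c)/[θ_c·(Y k − k_d) − 1] = 84.9 × (1 + 0.0969 × 11.1) / [11.1 × (0.308 × 3.53 − 0.0969) − 1] = 176.2 / 9.993 = 17.63 mg/L.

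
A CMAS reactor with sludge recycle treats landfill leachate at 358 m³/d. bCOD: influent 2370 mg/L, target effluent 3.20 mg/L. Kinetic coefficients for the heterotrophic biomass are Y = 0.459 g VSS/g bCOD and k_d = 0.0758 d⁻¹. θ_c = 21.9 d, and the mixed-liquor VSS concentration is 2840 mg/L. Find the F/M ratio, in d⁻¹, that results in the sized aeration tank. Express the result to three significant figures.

F/M ≈ 0.265 d⁻¹

Rearranging the biomass balance for a CMAS with decay, V = Y·Q·ΔS·θ_c / [X·(1+k_d θ_c)] = 0.459 × 358 × (2370 − 3.20) × 21.9 / [2840 × (1 + 0.0758 × 21.9)] = 8.52×10^6 / 7554 = 1127 m³.
F/M = applied load / biomass = Q·S₀/(V·X) = 358 × 2370 / (1127 × 2840) = 0.2650 d⁻¹.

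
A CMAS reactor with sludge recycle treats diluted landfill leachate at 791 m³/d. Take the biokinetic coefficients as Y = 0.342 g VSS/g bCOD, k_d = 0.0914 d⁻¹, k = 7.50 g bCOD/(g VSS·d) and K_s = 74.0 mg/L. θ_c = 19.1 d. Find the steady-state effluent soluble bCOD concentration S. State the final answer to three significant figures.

S ≈ 4.39 mg/L

For a completely mixed reactor with recycle the Lawrence–McCarty relation gives S = K_s·(1 + k_d·θ_c) / [θ_c·(Y·k − k_d) − 1] = 74.0 × (1 + 0.0914 × 19.1) / [19.1 × (0.342 × 7.50 − 0.0914) − 1] = 203.2 / 46.25 = 4.394 mg/L.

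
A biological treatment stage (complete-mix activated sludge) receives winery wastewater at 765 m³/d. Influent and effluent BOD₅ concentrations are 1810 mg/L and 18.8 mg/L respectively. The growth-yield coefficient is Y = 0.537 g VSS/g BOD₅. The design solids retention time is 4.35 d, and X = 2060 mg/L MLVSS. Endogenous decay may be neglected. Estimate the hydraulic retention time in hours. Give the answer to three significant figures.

τ ≈ 48.7 h

With k_d = 0 the design equation reduces to V = Y Q (S₀−S) θ_c / X = 0.537 × 765 × (1810 − 18.8) × 4.35 / 2060 = 1554 m³.
HRT = V/Q = 1554 m³ / 765 m³·d⁻¹ = 2.031 d × 24 = 48.75 h.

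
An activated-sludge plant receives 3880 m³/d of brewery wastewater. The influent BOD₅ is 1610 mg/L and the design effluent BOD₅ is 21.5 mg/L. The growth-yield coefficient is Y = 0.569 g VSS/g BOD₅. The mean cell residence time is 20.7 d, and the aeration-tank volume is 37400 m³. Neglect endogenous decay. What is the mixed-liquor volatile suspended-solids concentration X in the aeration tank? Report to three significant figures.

Without decay, X = Y Q (S₀−S) θ_c / V = 0.569 × 3880 × (1610 − 21.5) × 20.7 / 37400 = 1941 mg/L.

X ≈ 1940 mg/L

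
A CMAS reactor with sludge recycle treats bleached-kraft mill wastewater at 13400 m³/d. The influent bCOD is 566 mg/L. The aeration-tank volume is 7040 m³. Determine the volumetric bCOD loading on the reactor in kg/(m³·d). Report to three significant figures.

Applied bCOD load per unit volume = Q·S₀/V = (13400 × 566/1000)/7040 = 1.077 kg bCOD·m⁻³·d⁻¹.

L_v ≈ 1.08 kg bCOD/(m³·d)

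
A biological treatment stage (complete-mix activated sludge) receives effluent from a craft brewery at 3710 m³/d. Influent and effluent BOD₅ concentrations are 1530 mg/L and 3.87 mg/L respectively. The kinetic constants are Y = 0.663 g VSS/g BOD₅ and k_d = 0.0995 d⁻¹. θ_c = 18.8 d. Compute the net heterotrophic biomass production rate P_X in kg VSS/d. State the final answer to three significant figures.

The observed yield is Y_obs = Y/(1 + k_d·θ_c) = 0.663 / (1 + 0.0995 × 18.8) = 0.663 / 2.871 = 0.2310 g VSS per g BOD₅ removed.
Q·(S₀ − S) = 3710 × (1530 − 3.87) × 10⁻³ = 5662 kg/d removed.
Biomass produced: P_X = Y_obs·Q·ΔS = 0.2310 × 5662 ≈ 1308 kg VSS/d.

P_X ≈ 1310 kg VSS/d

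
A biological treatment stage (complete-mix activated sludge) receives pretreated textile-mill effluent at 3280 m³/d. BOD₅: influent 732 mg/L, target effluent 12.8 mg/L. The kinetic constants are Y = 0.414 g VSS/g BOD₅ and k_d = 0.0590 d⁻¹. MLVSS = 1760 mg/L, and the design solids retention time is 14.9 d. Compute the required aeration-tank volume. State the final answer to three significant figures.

V ≈ 4400 m³

Rearranging the biomass balance for a CMAS with decay, V = Y·Q·ΔS·θ_c / [X·(1+k_d θ_c)] = 0.414 × 3280 × (732 − 12.8) × 14.9 / [1760 × (1 + 0.0590 × 14.9)] = 1.46×10^7 / 3307 = 4400 m³.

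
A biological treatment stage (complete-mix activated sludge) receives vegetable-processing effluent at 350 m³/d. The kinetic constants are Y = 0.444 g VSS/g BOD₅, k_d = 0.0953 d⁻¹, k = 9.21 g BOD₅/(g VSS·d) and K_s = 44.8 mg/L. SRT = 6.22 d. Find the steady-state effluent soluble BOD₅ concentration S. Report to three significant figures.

S ≈ 2.99 mg/L

Effluent substrate depends only on kinetics and SRT: S = K_s(1 + k_d θ_c) / [θ_c(Yk − k_d) − 1] = 44.8 × (1 + 0.0953 × 6.22) / [6.22 × (0.444 × 9.21 − 0.0953) − 1] = 71.36 / 23.84 = 2.993 mg/L.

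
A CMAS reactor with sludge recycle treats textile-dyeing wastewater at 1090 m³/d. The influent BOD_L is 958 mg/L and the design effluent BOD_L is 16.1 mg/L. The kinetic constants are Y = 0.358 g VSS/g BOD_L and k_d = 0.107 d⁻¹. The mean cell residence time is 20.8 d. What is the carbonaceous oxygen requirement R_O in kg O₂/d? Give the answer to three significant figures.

R_O ≈ 865 kg O₂/d

Y_obs = Y / (1 + k_d θ_c) = 0.358 / (1 + 0.107 × 20.8) = 0.358 / 3.226 = 0.1110.
ΔS = 958 − 16.1 = 941.9 mg/L, so the substrate removal rate is 1090 × 941.9/1000 = 1027 kg BOD_L/d.
P_X = Y_obs·Q·(S₀ − S) = 0.1110 × 1027 = 113.9 kg VSS/d.
R_O = Q·(S₀ − S) − 1.42·P_X = 1027 − 1.42 × 113.9 = 864.9 kg O₂/d.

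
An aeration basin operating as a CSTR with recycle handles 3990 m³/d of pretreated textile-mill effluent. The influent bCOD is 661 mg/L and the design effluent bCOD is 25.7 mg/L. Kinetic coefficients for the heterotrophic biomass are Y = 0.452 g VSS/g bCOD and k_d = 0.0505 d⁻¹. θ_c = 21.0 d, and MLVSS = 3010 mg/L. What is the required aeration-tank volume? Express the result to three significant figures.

From the SRT design equation V = Y Q (S₀−S) θ_c / [X (1 + k_d θ_c)] = 0.452 × 3990 × (661 − 25.7) × 21.0 / [3010 × (1 + 0.0505 × 21.0)] = 2.41×10^7 / 6202 = 3879 m³.

V ≈ 3880 m³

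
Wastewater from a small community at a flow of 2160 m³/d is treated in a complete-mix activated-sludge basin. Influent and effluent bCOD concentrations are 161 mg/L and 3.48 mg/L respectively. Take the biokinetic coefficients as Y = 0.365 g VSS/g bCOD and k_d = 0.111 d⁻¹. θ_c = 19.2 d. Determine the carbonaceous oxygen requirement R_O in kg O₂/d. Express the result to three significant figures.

Observed yield with endogenous decay: Y_obs = Y / (1 + k_d·θ_c) = 0.365 / (1 + 0.111 × 19.2) = 0.365 / 3.131 = 0.1166 g VSS/g bCOD.
Substrate removed = Q·(S₀ − S) = 2160 m³/d × (161 − 3.48) g/m³ = 3.4×10^5 g/d = 340.2 kg/d.
P_X = Y_obs·Q·(S₀ − S) = 0.1166 × 340.2 = 39.66 kg VSS/d.
R_O = Q·(S₀ − S) − 1.42·P_X = 340.2 − 1.42 × 39.66 = 283.9 kg O₂/d.

R_O ≈ 284 kg O₂/d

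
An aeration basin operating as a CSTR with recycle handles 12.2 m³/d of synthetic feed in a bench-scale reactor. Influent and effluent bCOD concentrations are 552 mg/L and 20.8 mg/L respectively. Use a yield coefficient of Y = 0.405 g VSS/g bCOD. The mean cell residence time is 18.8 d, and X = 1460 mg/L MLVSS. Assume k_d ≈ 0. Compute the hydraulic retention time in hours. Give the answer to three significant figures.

τ ≈ 66.5 h

V·X = Y·Q·ΔS·θ_c gives V = 0.405 × 12.2 × (552 − 20.8) × 18.8 / 1460 = 33.80 m³.
Hydraulic retention time τ = V/Q = 33.80 / 12.2 = 2.770 d = 66.49 h.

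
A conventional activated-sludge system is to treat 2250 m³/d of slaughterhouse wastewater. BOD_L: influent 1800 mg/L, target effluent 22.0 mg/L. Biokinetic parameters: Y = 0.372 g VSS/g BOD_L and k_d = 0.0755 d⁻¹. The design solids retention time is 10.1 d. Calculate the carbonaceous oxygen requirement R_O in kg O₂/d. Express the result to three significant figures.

Observed yield with endogenous decay: Y_obs = Y / (1 + k_d·θ_c) = 0.372 / (1 + 0.0755 × 10.1) = 0.372 / 1.763 = 0.2111 g VSS/g BOD_L.
Mass of BOD_L removed per day: Q(S₀ − S) = 2250 × 1778 g/m³ = 4000 kg/d.
P_X = Y_obs·Q·(S₀ − S) = 0.2111 × 4000 = 844.3 kg VSS/d.
R_O = Q·(S₀ − S) − 1.42·P_X = 4000 − 1.42 × 844.3 = 2802 kg O₂/d.

R_O ≈ 2800 kg O₂/d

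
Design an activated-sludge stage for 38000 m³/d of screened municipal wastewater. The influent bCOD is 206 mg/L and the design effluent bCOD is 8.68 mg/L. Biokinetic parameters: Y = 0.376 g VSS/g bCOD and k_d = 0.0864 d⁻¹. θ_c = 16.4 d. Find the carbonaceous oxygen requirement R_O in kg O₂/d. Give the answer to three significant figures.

Y_obs = Y / (1 + k_d θ_c) = 0.376 / (1 + 0.0864 × 16.4) = 0.376 / 2.417 = 0.1556.
Mass of bCOD removed per day: Q(S₀ − S) = 38000 × 197.3 g/m³ = 7498 kg/d.
Net sludge production P_X = 0.1556 × 7498 = 1166 kg VSS/d.
Carbonaceous O₂ demand = substrate oxidised − cell-mass equivalent = 7498 − 1.42 × 1166 = 5842 kg O₂/d.

R_O ≈ 5840 kg O₂/d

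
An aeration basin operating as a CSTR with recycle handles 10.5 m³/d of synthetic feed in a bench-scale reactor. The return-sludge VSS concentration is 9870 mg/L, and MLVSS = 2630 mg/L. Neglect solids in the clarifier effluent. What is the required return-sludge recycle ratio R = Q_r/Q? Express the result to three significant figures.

Solids balance on the clarifier gives (1+R)X = R·X_r, so R = X/(X_r − X) = 2630 / (9870 − 2630) = 0.3633.

R ≈ 0.363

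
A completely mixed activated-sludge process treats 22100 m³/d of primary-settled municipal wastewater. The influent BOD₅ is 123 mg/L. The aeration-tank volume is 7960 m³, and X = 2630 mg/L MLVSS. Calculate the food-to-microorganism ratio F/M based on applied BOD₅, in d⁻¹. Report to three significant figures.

F/M ≈ 0.130 d⁻¹

F/M = applied load / biomass = Q·S₀/(V·X) = 22100 × 123 / (7960 × 2630) = 0.1298 d⁻¹.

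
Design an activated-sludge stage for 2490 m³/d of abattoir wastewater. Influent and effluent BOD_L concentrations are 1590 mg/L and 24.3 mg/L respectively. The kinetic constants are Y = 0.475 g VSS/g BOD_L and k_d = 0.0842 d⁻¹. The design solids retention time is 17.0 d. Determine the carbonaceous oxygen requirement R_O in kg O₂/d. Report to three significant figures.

R_O ≈ 2820 kg O₂/d

The observed yield is Y_obs = Y/(1 + k_d·θ_c) = 0.475 / (1 + 0.0842 × 17.0) = 0.475 / 2.431 = 0.1954 g VSS per g BOD_L removed.
ΔS = 1590 − 24.3 = 1566 mg/L, so the substrate removal rate is 2490 × 1566/1000 = 3899 kg BOD_L/d.
Net sludge production P_X = 0.1954 × 3899 = 761.6 kg VSS/d.
R_O = Q·ΔS − 1.42 P_X = 3899 − 1082 = 2817 kg O₂/d.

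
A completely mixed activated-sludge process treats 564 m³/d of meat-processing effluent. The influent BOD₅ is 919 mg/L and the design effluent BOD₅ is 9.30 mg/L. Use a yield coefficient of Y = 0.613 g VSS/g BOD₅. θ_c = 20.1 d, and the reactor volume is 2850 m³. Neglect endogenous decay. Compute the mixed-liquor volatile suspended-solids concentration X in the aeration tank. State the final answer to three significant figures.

X = Y·Q·ΔS·θ_c / V = 0.613 × 564 × (919 − 9.30) × 20.1 / 2850 = 2218 mg/L.

X ≈ 2220 mg/L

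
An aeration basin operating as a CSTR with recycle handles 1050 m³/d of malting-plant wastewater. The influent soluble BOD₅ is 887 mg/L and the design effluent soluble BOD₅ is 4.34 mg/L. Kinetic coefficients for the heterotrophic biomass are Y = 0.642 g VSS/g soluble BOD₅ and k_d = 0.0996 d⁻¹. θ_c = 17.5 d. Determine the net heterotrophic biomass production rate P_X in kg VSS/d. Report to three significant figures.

Observed yield with endogenous decay: Y_obs = Y / (1 + k_d·θ_c) = 0.642 / (1 + 0.0996 × 17.5) = 0.642 / 2.743 = 0.2341 g VSS/g soluble BOD₅.
ΔS = 887 − 4.34 = 882.7 mg/L, so the substrate removal rate is 1050 × 882.7/1000 = 926.8 kg soluble BOD₅/d.
P_X = Y_obs · Q(S₀ − S) = 0.2341 × 926.8 = 216.9 kg VSS/d.

P_X ≈ 217 kg VSS/d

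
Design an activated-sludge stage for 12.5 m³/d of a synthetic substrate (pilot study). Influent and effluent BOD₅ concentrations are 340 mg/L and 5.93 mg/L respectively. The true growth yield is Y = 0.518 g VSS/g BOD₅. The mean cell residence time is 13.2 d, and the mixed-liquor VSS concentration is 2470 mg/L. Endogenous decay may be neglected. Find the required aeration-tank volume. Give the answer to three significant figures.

V ≈ 11.6 m³

V·X = Y·Q·ΔS·θ_c gives V = 0.518 × 12.5 × (340 − 5.93) × 13.2 / 2470 = 11.56 m³.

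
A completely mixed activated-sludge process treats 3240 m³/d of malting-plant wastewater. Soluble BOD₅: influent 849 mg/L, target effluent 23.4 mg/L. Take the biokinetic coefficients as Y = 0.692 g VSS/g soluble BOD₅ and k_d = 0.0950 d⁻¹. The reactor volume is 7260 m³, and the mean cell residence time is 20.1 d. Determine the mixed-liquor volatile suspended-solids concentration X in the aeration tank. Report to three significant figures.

X ≈ 1760 mg/L

Solving the biomass balance for X: X = Y Q (S₀−S) θ_c / [V (1+k_d θ_c)] = 0.692 × 3240 × (849 − 23.4) × 20.1 / [7260 × (1 + 0.0950 × 20.1)] = 1761 mg/L.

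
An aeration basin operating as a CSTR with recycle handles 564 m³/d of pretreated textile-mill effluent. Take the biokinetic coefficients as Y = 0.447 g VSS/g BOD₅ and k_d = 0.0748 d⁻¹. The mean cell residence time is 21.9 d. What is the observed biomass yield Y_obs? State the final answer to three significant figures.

Y_obs ≈ 0.169 g VSS/g BOD₅

Y_obs = Y / (1 + k_d θ_c) = 0.447 / (1 + 0.0748 × 21.9) = 0.447 / 2.638 = 0.1694.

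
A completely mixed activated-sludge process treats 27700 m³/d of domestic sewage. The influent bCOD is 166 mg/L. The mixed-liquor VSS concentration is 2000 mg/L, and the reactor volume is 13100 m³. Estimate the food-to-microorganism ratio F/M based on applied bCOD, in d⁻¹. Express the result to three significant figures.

F/M = applied load / biomass = Q·S₀/(V·X) = 27700 × 166 / (13100 × 2000) = 0.1755 d⁻¹.

F/M ≈ 0.176 d⁻¹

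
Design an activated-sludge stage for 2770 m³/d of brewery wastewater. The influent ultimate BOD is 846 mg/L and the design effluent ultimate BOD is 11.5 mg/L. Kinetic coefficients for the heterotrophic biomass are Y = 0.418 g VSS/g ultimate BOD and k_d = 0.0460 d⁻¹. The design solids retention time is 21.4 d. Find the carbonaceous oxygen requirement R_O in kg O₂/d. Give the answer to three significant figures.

Correct the yield for decay: Y_obs = Y/(1 + k_d θ_c) = 0.418 / (1 + 0.0460 × 21.4) = 0.418 / 1.984 = 0.2106.
Q·(S₀ − S) = 2770 × (846 − 11.5) × 10⁻³ = 2312 kg/d removed.
Net sludge production P_X = 0.2106 × 2312 = 486.9 kg VSS/d.
Carbonaceous O₂ demand = substrate oxidised − cell-mass equivalent = 2312 − 1.42 × 486.9 = 1620 kg O₂/d.

R_O ≈ 1620 kg O₂/d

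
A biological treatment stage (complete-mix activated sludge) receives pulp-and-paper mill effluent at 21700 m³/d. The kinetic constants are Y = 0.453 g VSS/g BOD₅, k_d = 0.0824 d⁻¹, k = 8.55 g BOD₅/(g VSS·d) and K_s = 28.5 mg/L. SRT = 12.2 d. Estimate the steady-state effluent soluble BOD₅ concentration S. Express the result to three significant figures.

S ≈ 1.26 mg/L

From the Monod/SRT balance for a CMAS, S = K_s·(1+k_d θ_c)/[θ_c·(Y k − k_d) − 1] = 28.5 × (1 + 0.0824 × 12.2) / [12.2 × (0.453 × 8.55 − 0.0824) − 1] = 57.15 / 45.25 = 1.263 mg/L.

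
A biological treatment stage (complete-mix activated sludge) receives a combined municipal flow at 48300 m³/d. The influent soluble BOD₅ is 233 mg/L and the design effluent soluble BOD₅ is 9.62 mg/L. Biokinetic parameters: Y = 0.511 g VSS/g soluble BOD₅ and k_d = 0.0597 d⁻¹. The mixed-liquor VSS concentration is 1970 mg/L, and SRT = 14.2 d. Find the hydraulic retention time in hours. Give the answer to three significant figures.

Steady-state biomass mass balance: V·X·(1 + k_d·θ_c) = Y·Q·(S₀ − S)·θ_c, so V = 0.511 × 48300 × (233 − 9.62) × 14.2 / [1970 × (1 + 0.0597 × 14.2)] = 7.83×10^7 / 3640 = 21508 m³.
Hydraulic retention time τ = V/Q = 21508 / 48300 = 0.4453 d = 10.69 h.

τ ≈ 10.7 h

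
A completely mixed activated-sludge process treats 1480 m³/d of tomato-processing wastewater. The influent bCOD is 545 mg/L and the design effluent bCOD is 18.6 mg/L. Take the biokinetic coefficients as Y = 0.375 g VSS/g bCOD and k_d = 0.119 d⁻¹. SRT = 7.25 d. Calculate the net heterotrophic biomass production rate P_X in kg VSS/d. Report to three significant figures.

Y_obs = Y / (1 + k_d θ_c) = 0.375 / (1 + 0.119 × 7.25) = 0.375 / 1.863 = 0.2013.
Substrate removed = Q·(S₀ − S) = 1480 m³/d × (545 − 18.6) g/m³ = 7.79×10^5 g/d = 779.1 kg/d.
So the net sludge growth is P_X = 0.2013 × 779.1 = 156.8 kg VSS/d.

P_X ≈ 157 kg VSS/d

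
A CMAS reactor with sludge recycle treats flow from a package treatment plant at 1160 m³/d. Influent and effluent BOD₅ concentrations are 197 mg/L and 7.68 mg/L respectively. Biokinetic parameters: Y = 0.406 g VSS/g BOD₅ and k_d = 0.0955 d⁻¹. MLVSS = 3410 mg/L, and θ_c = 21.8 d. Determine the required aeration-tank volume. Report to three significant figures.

V ≈ 185 m³

From the SRT design equation V = Y Q (S₀−S) θ_c / [X (1 + k_d θ_c)] = 0.406 × 1160 × (197 − 7.68) × 21.8 / [3410 × (1 + 0.0955 × 21.8)] = 1.94×10^6 / 10509 = 185.0 m³.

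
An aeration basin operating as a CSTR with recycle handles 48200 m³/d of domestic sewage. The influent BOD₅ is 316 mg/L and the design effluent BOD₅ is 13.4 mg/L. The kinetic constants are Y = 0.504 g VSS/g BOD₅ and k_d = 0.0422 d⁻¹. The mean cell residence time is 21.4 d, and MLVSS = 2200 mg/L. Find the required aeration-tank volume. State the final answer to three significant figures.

Steady-state biomass mass balance: V·X·(1 + k_d·θ_c) = Y·Q·(S₀ − S)·θ_c, so V = 0.504 × 48200 × (316 − 13.4) × 21.4 / [2200 × (1 + 0.0422 × 21.4)] = 1.57×10^8 / 4187 = 37573 m³.

V ≈ 37600 m³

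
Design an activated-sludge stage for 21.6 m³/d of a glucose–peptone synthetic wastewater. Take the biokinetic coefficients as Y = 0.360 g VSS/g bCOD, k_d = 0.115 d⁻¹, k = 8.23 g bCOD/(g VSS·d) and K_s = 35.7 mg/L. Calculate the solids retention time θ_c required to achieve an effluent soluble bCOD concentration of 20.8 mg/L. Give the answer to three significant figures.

θ_c ≈ 1.02 d

From 1/θ_c = Y·k·S/(K_s + S) − k_d: Y·k·S/(K_s+S) = 0.360 × 8.23 × 20.8 / (35.7 + 20.8) = 1.091 d⁻¹.
1/θ_c = 1.091 − 0.115 = 0.9757 d⁻¹, so θ_c = 1.025 d.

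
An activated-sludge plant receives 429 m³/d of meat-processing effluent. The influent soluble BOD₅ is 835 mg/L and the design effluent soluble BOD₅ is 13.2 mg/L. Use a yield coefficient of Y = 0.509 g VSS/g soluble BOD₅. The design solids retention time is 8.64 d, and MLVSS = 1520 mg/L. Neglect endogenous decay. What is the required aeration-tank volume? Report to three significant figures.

Biomass mass balance (decay neglected): V·X = Y·Q·(S₀ − S)·θ_c, so V = 0.509 × 429 × (835 − 13.2) × 8.64 / 1520 = 1020 m³.

V ≈ 1020 m³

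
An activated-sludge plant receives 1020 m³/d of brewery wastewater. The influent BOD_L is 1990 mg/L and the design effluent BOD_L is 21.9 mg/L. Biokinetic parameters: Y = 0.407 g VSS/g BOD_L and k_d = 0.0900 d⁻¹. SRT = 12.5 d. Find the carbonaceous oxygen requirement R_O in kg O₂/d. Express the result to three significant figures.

Y_obs = Y / (1 + k_d θ_c) = 0.407 / (1 + 0.0900 × 12.5) = 0.407 / 2.125 = 0.1915.
ΔS = 1990 − 21.9 = 1968 mg/L, so the substrate removal rate is 1020 × 1968/1000 = 2007 kg BOD_L/d.
P_X = Y_obs·Q·(S₀ − S) = 0.1915 × 2007 = 384.5 kg VSS/d.
R_O = Q·ΔS − 1.42 P_X = 2007 − 546.0 = 1461 kg O₂/d.

R_O ≈ 1460 kg O₂/d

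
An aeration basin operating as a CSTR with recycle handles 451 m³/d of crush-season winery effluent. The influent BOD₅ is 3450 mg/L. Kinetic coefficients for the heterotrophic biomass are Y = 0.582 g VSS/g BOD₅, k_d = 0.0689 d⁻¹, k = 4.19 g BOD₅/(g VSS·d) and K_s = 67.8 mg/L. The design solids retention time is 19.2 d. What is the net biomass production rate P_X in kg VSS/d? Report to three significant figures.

P_X ≈ 389 kg VSS/d

Effluent substrate depends only on kinetics and SRT: S = K_s(1 + k_d θ_c) / [θ_c(Yk − k_d) − 1] = 67.8 × (1 + 0.0689 × 19.2) / [19.2 × (0.582 × 4.19 − 0.0689) − 1] = 157.5 / 44.50 = 3.539 mg/L.
Y_obs = Y / (1 + k_d θ_c) = 0.582 / (1 + 0.0689 × 19.2) = 0.582 / 2.323 = 0.2506.
Substrate removed = Q·(S₀ − S) = 451 m³/d × (3450 − 3.54) g/m³ = 1.55×10^6 g/d = 1554 kg/d.
Biomass produced: P_X = Y_obs·Q·ΔS = 0.2506 × 1554 ≈ 389.4 kg VSS/d.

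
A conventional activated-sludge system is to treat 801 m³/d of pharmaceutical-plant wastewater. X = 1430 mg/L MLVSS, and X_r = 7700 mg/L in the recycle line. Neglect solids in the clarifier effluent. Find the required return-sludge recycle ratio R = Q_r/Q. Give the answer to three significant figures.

R ≈ 0.228

Solids balance on the clarifier gives (1+R)X = R·X_r, so R = X/(X_r − X) = 1430 / (7700 − 1430) = 0.2281.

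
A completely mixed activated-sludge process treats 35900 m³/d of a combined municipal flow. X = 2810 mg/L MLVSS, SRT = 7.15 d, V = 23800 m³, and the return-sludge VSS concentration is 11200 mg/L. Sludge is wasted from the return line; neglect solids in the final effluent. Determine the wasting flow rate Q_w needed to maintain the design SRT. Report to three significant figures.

Q_w = (V·X)/(θ_c X_r) = 23800 × 2810 / (7.15 × 11200) = 835.1 m³/d.

Q_w ≈ 835 m³/d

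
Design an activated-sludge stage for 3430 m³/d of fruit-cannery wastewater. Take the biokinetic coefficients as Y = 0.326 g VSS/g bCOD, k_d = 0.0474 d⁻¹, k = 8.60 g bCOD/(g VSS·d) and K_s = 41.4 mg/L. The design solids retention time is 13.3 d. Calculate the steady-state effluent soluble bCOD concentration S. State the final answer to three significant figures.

S ≈ 1.89 mg/L

From the Monod/SRT balance for a CMAS, S = K_s·(1+k_d θ_c)/[θ_c·(Y k − k_d) − 1] = 41.4 × (1 + 0.0474 × 13.3) / [13.3 × (0.326 × 8.60 − 0.0474) − 1] = 67.50 / 35.66 = 1.893 mg/L.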